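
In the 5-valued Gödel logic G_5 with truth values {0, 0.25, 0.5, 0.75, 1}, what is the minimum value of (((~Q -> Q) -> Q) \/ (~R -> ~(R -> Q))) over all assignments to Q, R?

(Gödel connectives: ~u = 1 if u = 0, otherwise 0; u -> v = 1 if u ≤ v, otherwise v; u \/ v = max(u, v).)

The minimum is attained at Q = 0.25, R = 0:
  ~Q: Gödel ¬ of 0.25 = 0 (operand ≠ 0)
  (~Q -> Q): 0 ≤ 0.25, so result = 1
  ((~Q -> Q) -> Q): 1 > 0.25, so result = 0.25
  ~R: Gödel ¬ of 0 = 1 (operand is 0)
  (R -> Q): 0 ≤ 0.25, so result = 1
  ~(R -> Q): Gödel ¬ of 1 = 0 (operand ≠ 0)
  (~R -> ~(R -> Q)): 1 > 0, so result = 0
  (((~Q -> Q) -> Q) \/ (~R -> ~(R -> Q))) = max(0.25, 0) = 0.25
Checking all 25 assignments confirms none give a value below 0.25.

0.25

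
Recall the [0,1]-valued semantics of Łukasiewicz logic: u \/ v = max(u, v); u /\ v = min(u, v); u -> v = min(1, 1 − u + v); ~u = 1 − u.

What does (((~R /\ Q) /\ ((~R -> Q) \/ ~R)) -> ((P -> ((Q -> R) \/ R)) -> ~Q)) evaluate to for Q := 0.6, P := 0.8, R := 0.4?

~R: Łukasiewicz ¬ gives 1 − 0.4 = 0.6
(~R /\ Q) = min(0.6, 0.6) = 0.6
~R: Łukasiewicz ¬ gives 1 − 0.4 = 0.6
(~R -> Q): min(1, 1 − 0.6 + 0.6) = 1
~R: Łukasiewicz ¬ gives 1 − 0.4 = 0.6
((~R -> Q) \/ ~R) = max(1, 0.6) = 1
((~R /\ Q) /\ ((~R -> Q) \/ ~R)) = min(0.6, 1) = 0.6
(Q -> R): min(1, 1 − 0.6 + 0.4) = 0.8
((Q -> R) \/ R) = max(0.8, 0.4) = 0.8
(P -> ((Q -> R) \/ R)): min(1, 1 − 0.8 + 0.8) = 1
~Q: Łukasiewicz ¬ gives 1 − 0.6 = 0.4
((P -> ((Q -> R) \/ R)) -> ~Q): min(1, 1 − 1 + 0.4) = 0.4
(((~R /\ Q) /\ ((~R -> Q) \/ ~R)) -> ((P -> ((Q -> R) \/ R)) -> ~Q)): min(1, 1 − 0.6 + 0.4) = 0.8

0.80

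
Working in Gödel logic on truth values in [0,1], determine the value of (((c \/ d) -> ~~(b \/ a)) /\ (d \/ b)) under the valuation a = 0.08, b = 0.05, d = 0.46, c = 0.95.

0.46

(c \/ d) = max(0.95, 0.46) = 0.95
(b \/ a) = max(0.05, 0.08) = 0.08
~(b \/ a): Gödel ¬ of 0.08 = 0 (operand ≠ 0)
~~(b \/ a): Gödel ¬ of 0 = 1 (operand is 0)
((c \/ d) -> ~~(b \/ a)): 0.95 ≤ 1, so result = 1
(d \/ b) = max(0.46, 0.05) = 0.46
(((c \/ d) -> ~~(b \/ a)) /\ (d \/ b)) = min(1, 0.46) = 0.46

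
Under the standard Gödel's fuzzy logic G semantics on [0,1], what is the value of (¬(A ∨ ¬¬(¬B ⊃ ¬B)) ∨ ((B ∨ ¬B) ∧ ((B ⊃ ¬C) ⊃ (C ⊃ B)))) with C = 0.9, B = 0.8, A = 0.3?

¬B: Gödel ¬ of 0.8 = 0 (operand ≠ 0)
¬B: Gödel ¬ of 0.8 = 0 (operand ≠ 0)
(¬B ⊃ ¬B): 0 ≤ 0, so result = 1
¬(¬B ⊃ ¬B): Gödel ¬ of 1 = 0 (operand ≠ 0)
¬¬(¬B ⊃ ¬B): Gödel ¬ of 0 = 1 (operand is 0)
(A ∨ ¬¬(¬B ⊃ ¬B)) = max(0.3, 1) = 1
¬(A ∨ ¬¬(¬B ⊃ ¬B)): Gödel ¬ of 1 = 0 (operand ≠ 0)
¬B: Gödel ¬ of 0.8 = 0 (operand ≠ 0)
(B ∨ ¬B) = max(0.8, 0) = 0.8
¬C: Gödel ¬ of 0.9 = 0 (operand ≠ 0)
(B ⊃ ¬C): 0.8 > 0, so result = 0
(C ⊃ B): 0.9 > 0.8, so result = 0.8
((B ⊃ ¬C) ⊃ (C ⊃ B)): 0 ≤ 0.8, so result = 1
((B ∨ ¬B) ∧ ((B ⊃ ¬C) ⊃ (C ⊃ B))) = min(0.8, 1) = 0.8
(¬(A ∨ ¬¬(¬B ⊃ ¬B)) ∨ ((B ∨ ¬B) ∧ ((B ⊃ ¬C) ⊃ (C ⊃ B)))) = max(0, 0.8) = 0.8

0.80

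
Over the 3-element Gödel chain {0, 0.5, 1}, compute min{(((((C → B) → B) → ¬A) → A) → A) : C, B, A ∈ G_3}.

The minimum is attained at C = 0, B = 0.5, A = 0.5:
  (C → B): 0 ≤ 0.5, so result = 1
  ((C → B) → B): 1 > 0.5, so result = 0.5
  ¬A: Gödel ¬ of 0.5 = 0 (operand ≠ 0)
  (((C → B) → B) → ¬A): 0.5 > 0, so result = 0
  ((((C → B) → B) → ¬A) → A): 0 ≤ 0.5, so result = 1
  (((((C → B) → B) → ¬A) → A) → A): 1 > 0.5, so result = 0.5
Checking all 27 assignments confirms none give a value below 0.50.

0.50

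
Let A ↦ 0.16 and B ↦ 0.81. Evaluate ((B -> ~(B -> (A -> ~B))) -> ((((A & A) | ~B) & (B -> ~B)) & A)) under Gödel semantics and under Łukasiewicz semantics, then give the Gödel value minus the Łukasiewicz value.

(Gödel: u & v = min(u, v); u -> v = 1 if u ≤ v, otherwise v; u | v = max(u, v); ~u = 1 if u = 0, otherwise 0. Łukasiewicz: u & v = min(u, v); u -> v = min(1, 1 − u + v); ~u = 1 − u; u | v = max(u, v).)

-0.97

Gödel evaluation:
  ~B: Gödel ¬ of 0.81 = 0 (operand ≠ 0)
  (A -> ~B): 0.16 > 0, so result = 0
  (B -> (A -> ~B)): 0.81 > 0, so result = 0
  ~(B -> (A -> ~B)): Gödel ¬ of 0 = 1 (operand is 0)
  (B -> ~(B -> (A -> ~B))): 0.81 ≤ 1, so result = 1
  (A & A) = min(0.16, 0.16) = 0.16
  ~B: Gödel ¬ of 0.81 = 0 (operand ≠ 0)
  ((A & A) | ~B) = max(0.16, 0) = 0.16
  ~B: Gödel ¬ of 0.81 = 0 (operand ≠ 0)
  (B -> ~B): 0.81 > 0, so result = 0
  (((A & A) | ~B) & (B -> ~B)) = min(0.16, 0) = 0
  ((((A & A) | ~B) & (B -> ~B)) & A) = min(0, 0.16) = 0
  ((B -> ~(B -> (A -> ~B))) -> ((((A & A) | ~B) & (B -> ~B)) & A)): 1 > 0, so result = 0
  Gödel value = 0
Łukasiewicz evaluation:
  ~B: Łukasiewicz ¬ gives 1 − 0.81 = 0.19
  (A -> ~B): min(1, 1 − 0.16 + 0.19) = 1
  (B -> (A -> ~B)): min(1, 1 − 0.81 + 1) = 1
  ~(B -> (A -> ~B)): Łukasiewicz ¬ gives 1 − 1 = 0
  (B -> ~(B -> (A -> ~B))): min(1, 1 − 0.81 + 0) = 0.19
  (A & A) = min(0.16, 0.16) = 0.16
  ~B: Łukasiewicz ¬ gives 1 − 0.81 = 0.19
  ((A & A) | ~B) = max(0.16, 0.19) = 0.19
  ~B: Łukasiewicz ¬ gives 1 − 0.81 = 0.19
  (B -> ~B): min(1, 1 − 0.81 + 0.19) = 0.38
  (((A & A) | ~B) & (B -> ~B)) = min(0.19, 0.38) = 0.19
  ((((A & A) | ~B) & (B -> ~B)) & A) = min(0.19, 0.16) = 0.16
  ((B -> ~(B -> (A -> ~B))) -> ((((A & A) | ~B) & (B -> ~B)) & A)): min(1, 1 − 0.19 + 0.16) = 0.97
  Łukasiewicz value = 0.97
Difference: 0 − 0.97 = -0.97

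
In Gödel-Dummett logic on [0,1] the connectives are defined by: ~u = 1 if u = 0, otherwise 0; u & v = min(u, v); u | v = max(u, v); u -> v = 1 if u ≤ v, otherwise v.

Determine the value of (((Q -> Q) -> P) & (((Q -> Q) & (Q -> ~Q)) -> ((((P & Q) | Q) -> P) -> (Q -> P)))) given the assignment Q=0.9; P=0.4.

0.40

(Q -> Q): 0.9 ≤ 0.9, so result = 1
((Q -> Q) -> P): 1 > 0.4, so result = 0.4
(Q -> Q): 0.9 ≤ 0.9, so result = 1
~Q: Gödel ¬ of 0.9 = 0 (operand ≠ 0)
(Q -> ~Q): 0.9 > 0, so result = 0
((Q -> Q) & (Q -> ~Q)) = min(1, 0) = 0
(P & Q) = min(0.4, 0.9) = 0.4
((P & Q) | Q) = max(0.4, 0.9) = 0.9
(((P & Q) | Q) -> P): 0.9 > 0.4, so result = 0.4
(Q -> P): 0.9 > 0.4, so result = 0.4
((((P & Q) | Q) -> P) -> (Q -> P)): 0.4 ≤ 0.4, so result = 1
(((Q -> Q) & (Q -> ~Q)) -> ((((P & Q) | Q) -> P) -> (Q -> P))): 0 ≤ 1, so result = 1
(((Q -> Q) -> P) & (((Q -> Q) & (Q -> ~Q)) -> ((((P & Q) | Q) -> P) -> (Q -> P)))) = min(0.4, 1) = 0.4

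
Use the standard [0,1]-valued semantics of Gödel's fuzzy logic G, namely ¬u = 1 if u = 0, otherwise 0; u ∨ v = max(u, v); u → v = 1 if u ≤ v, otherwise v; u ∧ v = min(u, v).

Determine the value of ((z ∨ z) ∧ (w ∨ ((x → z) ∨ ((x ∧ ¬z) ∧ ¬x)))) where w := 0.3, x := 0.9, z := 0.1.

(z ∨ z) = max(0.1, 0.1) = 0.1
(x → z): 0.9 > 0.1, so result = 0.1
¬z: Gödel ¬ of 0.1 = 0 (operand ≠ 0)
(x ∧ ¬z) = min(0.9, 0) = 0
¬x: Gödel ¬ of 0.9 = 0 (operand ≠ 0)
((x ∧ ¬z) ∧ ¬x) = min(0, 0) = 0
((x → z) ∨ ((x ∧ ¬z) ∧ ¬x)) = max(0.1, 0) = 0.1
(w ∨ ((x → z) ∨ ((x ∧ ¬z) ∧ ¬x))) = max(0.3, 0.1) = 0.3
((z ∨ z) ∧ (w ∨ ((x → z) ∨ ((x ∧ ¬z) ∧ ¬x)))) = min(0.1, 0.3) = 0.1

0.10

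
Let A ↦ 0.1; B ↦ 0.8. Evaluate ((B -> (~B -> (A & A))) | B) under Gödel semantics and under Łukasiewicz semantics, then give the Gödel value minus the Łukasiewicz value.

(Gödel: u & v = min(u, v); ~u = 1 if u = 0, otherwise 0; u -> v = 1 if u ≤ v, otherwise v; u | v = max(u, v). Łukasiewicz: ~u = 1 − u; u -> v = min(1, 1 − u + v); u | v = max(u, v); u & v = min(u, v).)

Gödel evaluation:
  ~B: Gödel ¬ of 0.8 = 0 (operand ≠ 0)
  (A & A) = min(0.1, 0.1) = 0.1
  (~B -> (A & A)): 0 ≤ 0.1, so result = 1
  (B -> (~B -> (A & A))): 0.8 ≤ 1, so result = 1
  ((B -> (~B -> (A & A))) | B) = max(1, 0.8) = 1
  Gödel value = 1
Łukasiewicz evaluation:
  ~B: Łukasiewicz ¬ gives 1 − 0.8 = 0.2
  (A & A) = min(0.1, 0.1) = 0.1
  (~B -> (A & A)): min(1, 1 − 0.2 + 0.1) = 0.9
  (B -> (~B -> (A & A))): min(1, 1 − 0.8 + 0.9) = 1
  ((B -> (~B -> (A & A))) | B) = max(1, 0.8) = 1
  Łukasiewicz value = 1
Difference: 1 − 1 = 0.00

0.00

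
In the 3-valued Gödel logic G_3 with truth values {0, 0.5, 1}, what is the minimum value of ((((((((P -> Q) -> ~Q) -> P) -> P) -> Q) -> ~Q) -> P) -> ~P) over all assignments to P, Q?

0.00

The minimum is attained at P = 0.5, Q = 0:
  (P -> Q): 0.5 > 0, so result = 0
  ~Q: Gödel ¬ of 0 = 1 (operand is 0)
  ((P -> Q) -> ~Q): 0 ≤ 1, so result = 1
  (((P -> Q) -> ~Q) -> P): 1 > 0.5, so result = 0.5
  ((((P -> Q) -> ~Q) -> P) -> P): 0.5 ≤ 0.5, so result = 1
  (((((P -> Q) -> ~Q) -> P) -> P) -> Q): 1 > 0, so result = 0
  ~Q: Gödel ¬ of 0 = 1 (operand is 0)
  ((((((P -> Q) -> ~Q) -> P) -> P) -> Q) -> ~Q): 0 ≤ 1, so result = 1
  (((((((P -> Q) -> ~Q) -> P) -> P) -> Q) -> ~Q) -> P): 1 > 0.5, so result = 0.5
  ~P: Gödel ¬ of 0.5 = 0 (operand ≠ 0)
  ((((((((P -> Q) -> ~Q) -> P) -> P) -> Q) -> ~Q) -> P) -> ~P): 0.5 > 0, so result = 0
Checking all 9 assignments confirms none give a value below 0.00.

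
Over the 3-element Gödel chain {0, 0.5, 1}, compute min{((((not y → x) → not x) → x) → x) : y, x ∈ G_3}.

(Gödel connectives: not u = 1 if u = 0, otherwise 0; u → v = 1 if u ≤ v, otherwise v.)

0.50

The minimum is attained at y = 0, x = 0.5:
  not y: Gödel ¬ of 0 = 1 (operand is 0)
  (not y → x): 1 > 0.5, so result = 0.5
  not x: Gödel ¬ of 0.5 = 0 (operand ≠ 0)
  ((not y → x) → not x): 0.5 > 0, so result = 0
  (((not y → x) → not x) → x): 0 ≤ 0.5, so result = 1
  ((((not y → x) → not x) → x) → x): 1 > 0.5, so result = 0.5
Checking all 9 assignments confirms none give a value below 0.50.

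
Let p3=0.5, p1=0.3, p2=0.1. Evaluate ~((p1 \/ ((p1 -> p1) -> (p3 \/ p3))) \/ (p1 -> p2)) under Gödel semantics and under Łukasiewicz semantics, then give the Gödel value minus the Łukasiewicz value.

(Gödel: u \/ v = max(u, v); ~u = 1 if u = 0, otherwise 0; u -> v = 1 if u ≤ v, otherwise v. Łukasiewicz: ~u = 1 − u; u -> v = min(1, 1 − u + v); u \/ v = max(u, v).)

-0.20

Gödel evaluation:
  (p1 -> p1): 0.3 ≤ 0.3, so result = 1
  (p3 \/ p3) = max(0.5, 0.5) = 0.5
  ((p1 -> p1) -> (p3 \/ p3)): 1 > 0.5, so result = 0.5
  (p1 \/ ((p1 -> p1) -> (p3 \/ p3))) = max(0.3, 0.5) = 0.5
  (p1 -> p2): 0.3 > 0.1, so result = 0.1
  ((p1 \/ ((p1 -> p1) -> (p3 \/ p3))) \/ (p1 -> p2)) = max(0.5, 0.1) = 0.5
  ~((p1 \/ ((p1 -> p1) -> (p3 \/ p3))) \/ (p1 -> p2)): Gödel ¬ of 0.5 = 0 (operand ≠ 0)
  Gödel value = 0
Łukasiewicz evaluation:
  (p1 -> p1): min(1, 1 − 0.3 + 0.3) = 1
  (p3 \/ p3) = max(0.5, 0.5) = 0.5
  ((p1 -> p1) -> (p3 \/ p3)): min(1, 1 − 1 + 0.5) = 0.5
  (p1 \/ ((p1 -> p1) -> (p3 \/ p3))) = max(0.3, 0.5) = 0.5
  (p1 -> p2): min(1, 1 − 0.3 + 0.1) = 0.8
  ((p1 \/ ((p1 -> p1) -> (p3 \/ p3))) \/ (p1 -> p2)) = max(0.5, 0.8) = 0.8
  ~((p1 \/ ((p1 -> p1) -> (p3 \/ p3))) \/ (p1 -> p2)): Łukasiewicz ¬ gives 1 − 0.8 = 0.2
  Łukasiewicz value = 0.2
Difference: 0 − 0.2 = -0.20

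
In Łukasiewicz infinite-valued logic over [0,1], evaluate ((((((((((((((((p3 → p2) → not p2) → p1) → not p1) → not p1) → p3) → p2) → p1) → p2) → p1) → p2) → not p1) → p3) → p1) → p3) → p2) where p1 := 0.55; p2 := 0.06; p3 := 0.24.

0.82

(p3 → p2): min(1, 1 − 0.24 + 0.06) = 0.82
not p2: Łukasiewicz ¬ gives 1 − 0.06 = 0.94
((p3 → p2) → not p2): min(1, 1 − 0.82 + 0.94) = 1
(((p3 → p2) → not p2) → p1): min(1, 1 − 1 + 0.55) = 0.55
not p1: Łukasiewicz ¬ gives 1 − 0.55 = 0.45
((((p3 → p2) → not p2) → p1) → not p1): min(1, 1 − 0.55 + 0.45) = 0.9
not p1: Łukasiewicz ¬ gives 1 − 0.55 = 0.45
(((((p3 → p2) → not p2) → p1) → not p1) → not p1): min(1, 1 − 0.9 + 0.45) = 0.55
((((((p3 → p2) → not p2) → p1) → not p1) → not p1) → p3): min(1, 1 − 0.55 + 0.24) = 0.69
(((((((p3 → p2) → not p2) → p1) → not p1) → not p1) → p3) → p2): min(1, 1 − 0.69 + 0.06) = 0.37
((((((((p3 → p2) → not p2) → p1) → not p1) → not p1) → p3) → p2) → p1): min(1, 1 − 0.37 + 0.55) = 1
(((((((((p3 → p2) → not p2) → p1) → not p1) → not p1) → p3) → p2) → p1) → p2): min(1, 1 − 1 + 0.06) = 0.06
((((((((((p3 → p2) → not p2) → p1) → not p1) → not p1) → p3) → p2) → p1) → p2) → p1): min(1, 1 − 0.06 + 0.55) = 1
(((((((((((p3 → p2) → not p2) → p1) → not p1) → not p1) → p3) → p2) → p1) → p2) → p1) → p2): min(1, 1 − 1 + 0.06) = 0.06
not p1: Łukasiewicz ¬ gives 1 − 0.55 = 0.45
((((((((((((p3 → p2) → not p2) → p1) → not p1) → not p1) → p3) → p2) → p1) → p2) → p1) → p2) → not p1): min(1, 1 − 0.06 + 0.45) = 1
(((((((((((((p3 → p2) → not p2) → p1) → not p1) → not p1) → p3) → p2) → p1) → p2) → p1) → p2) → not p1) → p3): min(1, 1 − 1 + 0.24) = 0.24
((((((((((((((p3 → p2) → not p2) → p1) → not p1) → not p1) → p3) → p2) → p1) → p2) → p1) → p2) → not p1) → p3) → p1): min(1, 1 − 0.24 + 0.55) = 1
(((((((((((((((p3 → p2) → not p2) → p1) → not p1) → not p1) → p3) → p2) → p1) → p2) → p1) → p2) → not p1) → p3) → p1) → p3): min(1, 1 − 1 + 0.24) = 0.24
((((((((((((((((p3 → p2) → not p2) → p1) → not p1) → not p1) → p3) → p2) → p1) → p2) → p1) → p2) → not p1) → p3) → p1) → p3) → p2): min(1, 1 − 0.24 + 0.06) = 0.82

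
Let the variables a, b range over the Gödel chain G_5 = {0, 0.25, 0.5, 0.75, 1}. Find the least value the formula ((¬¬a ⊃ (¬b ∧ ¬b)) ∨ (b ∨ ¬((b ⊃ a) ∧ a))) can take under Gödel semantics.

The minimum is attained at a = 0.25, b = 0.25:
  ¬a: Gödel ¬ of 0.25 = 0 (operand ≠ 0)
  ¬¬a: Gödel ¬ of 0 = 1 (operand is 0)
  ¬b: Gödel ¬ of 0.25 = 0 (operand ≠ 0)
  ¬b: Gödel ¬ of 0.25 = 0 (operand ≠ 0)
  (¬b ∧ ¬b) = min(0, 0) = 0
  (¬¬a ⊃ (¬b ∧ ¬b)): 1 > 0, so result = 0
  (b ⊃ a): 0.25 ≤ 0.25, so result = 1
  ((b ⊃ a) ∧ a) = min(1, 0.25) = 0.25
  ¬((b ⊃ a) ∧ a): Gödel ¬ of 0.25 = 0 (operand ≠ 0)
  (b ∨ ¬((b ⊃ a) ∧ a)) = max(0.25, 0) = 0.25
  ((¬¬a ⊃ (¬b ∧ ¬b)) ∨ (b ∨ ¬((b ⊃ a) ∧ a))) = max(0, 0.25) = 0.25
Checking all 25 assignments confirms none give a value below 0.25.

0.25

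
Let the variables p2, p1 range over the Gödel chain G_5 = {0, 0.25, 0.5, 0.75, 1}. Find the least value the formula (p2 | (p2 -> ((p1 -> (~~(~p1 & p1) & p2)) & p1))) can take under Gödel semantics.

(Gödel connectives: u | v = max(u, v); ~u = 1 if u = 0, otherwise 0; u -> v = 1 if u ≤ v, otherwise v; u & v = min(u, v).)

0.25

The minimum is attained at p2 = 0.25, p1 = 0:
  ~p1: Gödel ¬ of 0 = 1 (operand is 0)
  (~p1 & p1) = min(1, 0) = 0
  ~(~p1 & p1): Gödel ¬ of 0 = 1 (operand is 0)
  ~~(~p1 & p1): Gödel ¬ of 1 = 0 (operand ≠ 0)
  (~~(~p1 & p1) & p2) = min(0, 0.25) = 0
  (p1 -> (~~(~p1 & p1) & p2)): 0 ≤ 0, so result = 1
  ((p1 -> (~~(~p1 & p1) & p2)) & p1) = min(1, 0) = 0
  (p2 -> ((p1 -> (~~(~p1 & p1) & p2)) & p1)): 0.25 > 0, so result = 0
  (p2 | (p2 -> ((p1 -> (~~(~p1 & p1) & p2)) & p1))) = max(0.25, 0) = 0.25
Checking all 25 assignments confirms none give a value below 0.25.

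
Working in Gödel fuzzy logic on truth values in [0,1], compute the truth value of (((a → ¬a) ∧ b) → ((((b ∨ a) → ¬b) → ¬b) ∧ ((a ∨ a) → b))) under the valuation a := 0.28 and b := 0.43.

1.00

¬a: Gödel ¬ of 0.28 = 0 (operand ≠ 0)
(a → ¬a): 0.28 > 0, so result = 0
((a → ¬a) ∧ b) = min(0, 0.43) = 0
(b ∨ a) = max(0.43, 0.28) = 0.43
¬b: Gödel ¬ of 0.43 = 0 (operand ≠ 0)
((b ∨ a) → ¬b): 0.43 > 0, so result = 0
¬b: Gödel ¬ of 0.43 = 0 (operand ≠ 0)
(((b ∨ a) → ¬b) → ¬b): 0 ≤ 0, so result = 1
(a ∨ a) = max(0.28, 0.28) = 0.28
((a ∨ a) → b): 0.28 ≤ 0.43, so result = 1
((((b ∨ a) → ¬b) → ¬b) ∧ ((a ∨ a) → b)) = min(1, 1) = 1
(((a → ¬a) ∧ b) → ((((b ∨ a) → ¬b) → ¬b) ∧ ((a ∨ a) → b))): 0 ≤ 1, so result = 1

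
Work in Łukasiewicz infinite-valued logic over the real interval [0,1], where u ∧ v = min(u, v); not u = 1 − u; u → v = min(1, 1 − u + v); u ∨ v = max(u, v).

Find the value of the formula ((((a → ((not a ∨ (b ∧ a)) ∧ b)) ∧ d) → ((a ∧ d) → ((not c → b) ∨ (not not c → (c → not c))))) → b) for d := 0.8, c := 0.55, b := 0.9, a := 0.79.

0.90

not a: Łukasiewicz ¬ gives 1 − 0.79 = 0.21
(b ∧ a) = min(0.9, 0.79) = 0.79
(not a ∨ (b ∧ a)) = max(0.21, 0.79) = 0.79
((not a ∨ (b ∧ a)) ∧ b) = min(0.79, 0.9) = 0.79
(a → ((not a ∨ (b ∧ a)) ∧ b)): min(1, 1 − 0.79 + 0.79) = 1
((a → ((not a ∨ (b ∧ a)) ∧ b)) ∧ d) = min(1, 0.8) = 0.8
(a ∧ d) = min(0.79, 0.8) = 0.79
not c: Łukasiewicz ¬ gives 1 − 0.55 = 0.45
(not c → b): min(1, 1 − 0.45 + 0.9) = 1
not c: Łukasiewicz ¬ gives 1 − 0.55 = 0.45
not not c: Łukasiewicz ¬ gives 1 − 0.45 = 0.55
not c: Łukasiewicz ¬ gives 1 − 0.55 = 0.45
(c → not c): min(1, 1 − 0.55 + 0.45) = 0.9
(not not c → (c → not c)): min(1, 1 − 0.55 + 0.9) = 1
((not c → b) ∨ (not not c → (c → not c))) = max(1, 1) = 1
((a ∧ d) → ((not c → b) ∨ (not not c → (c → not c)))): min(1, 1 − 0.79 + 1) = 1
(((a → ((not a ∨ (b ∧ a)) ∧ b)) ∧ d) → ((a ∧ d) → ((not c → b) ∨ (not not c → (c → not c))))): min(1, 1 − 0.8 + 1) = 1
((((a → ((not a ∨ (b ∧ a)) ∧ b)) ∧ d) → ((a ∧ d) → ((not c → b) ∨ (not not c → (c → not c))))) → b): min(1, 1 − 1 + 0.9) = 0.9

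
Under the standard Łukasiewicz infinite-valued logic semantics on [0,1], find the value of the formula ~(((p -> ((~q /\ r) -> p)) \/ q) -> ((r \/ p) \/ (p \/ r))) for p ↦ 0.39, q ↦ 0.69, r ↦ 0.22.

0.61

~q: Łukasiewicz ¬ gives 1 − 0.69 = 0.31
(~q /\ r) = min(0.31, 0.22) = 0.22
((~q /\ r) -> p): min(1, 1 − 0.22 + 0.39) = 1
(p -> ((~q /\ r) -> p)): min(1, 1 − 0.39 + 1) = 1
((p -> ((~q /\ r) -> p)) \/ q) = max(1, 0.69) = 1
(r \/ p) = max(0.22, 0.39) = 0.39
(p \/ r) = max(0.39, 0.22) = 0.39
((r \/ p) \/ (p \/ r)) = max(0.39, 0.39) = 0.39
(((p -> ((~q /\ r) -> p)) \/ q) -> ((r \/ p) \/ (p \/ r))): min(1, 1 − 1 + 0.39) = 0.39
~(((p -> ((~q /\ r) -> p)) \/ q) -> ((r \/ p) \/ (p \/ r))): Łukasiewicz ¬ gives 1 − 0.39 = 0.61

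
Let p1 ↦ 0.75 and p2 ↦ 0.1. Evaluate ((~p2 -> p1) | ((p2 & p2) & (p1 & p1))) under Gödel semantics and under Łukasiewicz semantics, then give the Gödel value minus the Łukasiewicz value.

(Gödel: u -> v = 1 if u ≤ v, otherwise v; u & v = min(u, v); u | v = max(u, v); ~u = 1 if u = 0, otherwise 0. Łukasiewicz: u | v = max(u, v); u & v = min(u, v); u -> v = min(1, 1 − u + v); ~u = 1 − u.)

0.15

Gödel evaluation:
  ~p2: Gödel ¬ of 0.1 = 0 (operand ≠ 0)
  (~p2 -> p1): 0 ≤ 0.75, so result = 1
  (p2 & p2) = min(0.1, 0.1) = 0.1
  (p1 & p1) = min(0.75, 0.75) = 0.75
  ((p2 & p2) & (p1 & p1)) = min(0.1, 0.75) = 0.1
  ((~p2 -> p1) | ((p2 & p2) & (p1 & p1))) = max(1, 0.1) = 1
  Gödel value = 1
Łukasiewicz evaluation:
  ~p2: Łukasiewicz ¬ gives 1 − 0.1 = 0.9
  (~p2 -> p1): min(1, 1 − 0.9 + 0.75) = 0.85
  (p2 & p2) = min(0.1, 0.1) = 0.1
  (p1 & p1) = min(0.75, 0.75) = 0.75
  ((p2 & p2) & (p1 & p1)) = min(0.1, 0.75) = 0.1
  ((~p2 -> p1) | ((p2 & p2) & (p1 & p1))) = max(0.85, 0.1) = 0.85
  Łukasiewicz value = 0.85
Difference: 1 − 0.85 = 0.15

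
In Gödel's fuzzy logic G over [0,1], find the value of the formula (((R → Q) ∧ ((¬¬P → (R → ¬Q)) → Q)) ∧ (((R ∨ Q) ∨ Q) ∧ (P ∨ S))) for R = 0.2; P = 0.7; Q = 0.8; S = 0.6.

0.70

(R → Q): 0.2 ≤ 0.8, so result = 1
¬P: Gödel ¬ of 0.7 = 0 (operand ≠ 0)
¬¬P: Gödel ¬ of 0 = 1 (operand is 0)
¬Q: Gödel ¬ of 0.8 = 0 (operand ≠ 0)
(R → ¬Q): 0.2 > 0, so result = 0
(¬¬P → (R → ¬Q)): 1 > 0, so result = 0
((¬¬P → (R → ¬Q)) → Q): 0 ≤ 0.8, so result = 1
((R → Q) ∧ ((¬¬P → (R → ¬Q)) → Q)) = min(1, 1) = 1
(R ∨ Q) = max(0.2, 0.8) = 0.8
((R ∨ Q) ∨ Q) = max(0.8, 0.8) = 0.8
(P ∨ S) = max(0.7, 0.6) = 0.7
(((R ∨ Q) ∨ Q) ∧ (P ∨ S)) = min(0.8, 0.7) = 0.7
(((R → Q) ∧ ((¬¬P → (R → ¬Q)) → Q)) ∧ (((R ∨ Q) ∨ Q) ∧ (P ∨ S))) = min(1, 0.7) = 0.7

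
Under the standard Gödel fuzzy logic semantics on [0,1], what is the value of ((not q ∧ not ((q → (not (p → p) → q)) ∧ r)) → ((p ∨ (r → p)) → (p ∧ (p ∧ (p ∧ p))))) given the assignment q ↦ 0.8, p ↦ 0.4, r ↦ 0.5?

1.00

not q: Gödel ¬ of 0.8 = 0 (operand ≠ 0)
(p → p): 0.4 ≤ 0.4, so result = 1
not (p → p): Gödel ¬ of 1 = 0 (operand ≠ 0)
(not (p → p) → q): 0 ≤ 0.8, so result = 1
(q → (not (p → p) → q)): 0.8 ≤ 1, so result = 1
((q → (not (p → p) → q)) ∧ r) = min(1, 0.5) = 0.5
not ((q → (not (p → p) → q)) ∧ r): Gödel ¬ of 0.5 = 0 (operand ≠ 0)
(not q ∧ not ((q → (not (p → p) → q)) ∧ r)) = min(0, 0) = 0
(r → p): 0.5 > 0.4, so result = 0.4
(p ∨ (r → p)) = max(0.4, 0.4) = 0.4
(p ∧ p) = min(0.4, 0.4) = 0.4
(p ∧ (p ∧ p)) = min(0.4, 0.4) = 0.4
(p ∧ (p ∧ (p ∧ p))) = min(0.4, 0.4) = 0.4
((p ∨ (r → p)) → (p ∧ (p ∧ (p ∧ p)))): 0.4 ≤ 0.4, so result = 1
((not q ∧ not ((q → (not (p → p) → q)) ∧ r)) → ((p ∨ (r → p)) → (p ∧ (p ∧ (p ∧ p))))): 0 ≤ 1, so result = 1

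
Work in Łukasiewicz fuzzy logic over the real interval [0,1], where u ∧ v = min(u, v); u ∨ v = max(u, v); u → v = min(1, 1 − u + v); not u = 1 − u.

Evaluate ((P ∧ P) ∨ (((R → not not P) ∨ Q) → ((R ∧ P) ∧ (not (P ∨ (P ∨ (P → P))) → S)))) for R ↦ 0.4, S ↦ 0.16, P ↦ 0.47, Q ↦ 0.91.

0.47

(P ∧ P) = min(0.47, 0.47) = 0.47
not P: Łukasiewicz ¬ gives 1 − 0.47 = 0.53
not not P: Łukasiewicz ¬ gives 1 − 0.53 = 0.47
(R → not not P): min(1, 1 − 0.4 + 0.47) = 1
((R → not not P) ∨ Q) = max(1, 0.91) = 1
(R ∧ P) = min(0.4, 0.47) = 0.4
(P → P): min(1, 1 − 0.47 + 0.47) = 1
(P ∨ (P → P)) = max(0.47, 1) = 1
(P ∨ (P ∨ (P → P))) = max(0.47, 1) = 1
not (P ∨ (P ∨ (P → P))): Łukasiewicz ¬ gives 1 − 1 = 0
(not (P ∨ (P ∨ (P → P))) → S): min(1, 1 − 0 + 0.16) = 1
((R ∧ P) ∧ (not (P ∨ (P ∨ (P → P))) → S)) = min(0.4, 1) = 0.4
(((R → not not P) ∨ Q) → ((R ∧ P) ∧ (not (P ∨ (P ∨ (P → P))) → S))): min(1, 1 − 1 + 0.4) = 0.4
((P ∧ P) ∨ (((R → not not P) ∨ Q) → ((R ∧ P) ∧ (not (P ∨ (P ∨ (P → P))) → S)))) = max(0.47, 0.4) = 0.47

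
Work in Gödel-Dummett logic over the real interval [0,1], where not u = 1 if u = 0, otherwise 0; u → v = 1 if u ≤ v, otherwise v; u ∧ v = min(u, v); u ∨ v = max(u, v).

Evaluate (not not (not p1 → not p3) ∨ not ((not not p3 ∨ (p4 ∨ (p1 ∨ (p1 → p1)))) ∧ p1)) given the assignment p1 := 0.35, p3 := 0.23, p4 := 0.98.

not p1: Gödel ¬ of 0.35 = 0 (operand ≠ 0)
not p3: Gödel ¬ of 0.23 = 0 (operand ≠ 0)
(not p1 → not p3): 0 ≤ 0, so result = 1
not (not p1 → not p3): Gödel ¬ of 1 = 0 (operand ≠ 0)
not not (not p1 → not p3): Gödel ¬ of 0 = 1 (operand is 0)
not p3: Gödel ¬ of 0.23 = 0 (operand ≠ 0)
not not p3: Gödel ¬ of 0 = 1 (operand is 0)
(p1 → p1): 0.35 ≤ 0.35, so result = 1
(p1 ∨ (p1 → p1)) = max(0.35, 1) = 1
(p4 ∨ (p1 ∨ (p1 → p1))) = max(0.98, 1) = 1
(not not p3 ∨ (p4 ∨ (p1 ∨ (p1 → p1)))) = max(1, 1) = 1
((not not p3 ∨ (p4 ∨ (p1 ∨ (p1 → p1)))) ∧ p1) = min(1, 0.35) = 0.35
not ((not not p3 ∨ (p4 ∨ (p1 ∨ (p1 → p1)))) ∧ p1): Gödel ¬ of 0.35 = 0 (operand ≠ 0)
(not not (not p1 → not p3) ∨ not ((not not p3 ∨ (p4 ∨ (p1 ∨ (p1 → p1)))) ∧ p1)) = max(1, 0) = 1

1.00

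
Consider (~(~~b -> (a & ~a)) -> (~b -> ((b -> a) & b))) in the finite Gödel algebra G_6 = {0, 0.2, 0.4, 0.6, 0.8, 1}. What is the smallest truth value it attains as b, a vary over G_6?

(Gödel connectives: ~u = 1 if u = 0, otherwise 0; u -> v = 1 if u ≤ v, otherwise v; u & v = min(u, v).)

1.00

Every assignment gives 1. For instance at b = 0, a = 0:
  ~b: Gödel ¬ of 0 = 1 (operand is 0)
  ~~b: Gödel ¬ of 1 = 0 (operand ≠ 0)
  ~a: Gödel ¬ of 0 = 1 (operand is 0)
  (a & ~a) = min(0, 1) = 0
  (~~b -> (a & ~a)): 0 ≤ 0, so result = 1
  ~(~~b -> (a & ~a)): Gödel ¬ of 1 = 0 (operand ≠ 0)
  ~b: Gödel ¬ of 0 = 1 (operand is 0)
  (b -> a): 0 ≤ 0, so result = 1
  ((b -> a) & b) = min(1, 0) = 0
  (~b -> ((b -> a) & b)): 1 > 0, so result = 0
  (~(~~b -> (a & ~a)) -> (~b -> ((b -> a) & b))): 0 ≤ 0, so result = 1
All 36 assignments give value 1 — the formula is a G_6-tautology.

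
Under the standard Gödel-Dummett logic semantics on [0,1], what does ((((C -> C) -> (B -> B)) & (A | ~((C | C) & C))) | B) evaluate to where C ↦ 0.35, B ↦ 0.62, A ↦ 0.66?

(C -> C): 0.35 ≤ 0.35, so result = 1
(B -> B): 0.62 ≤ 0.62, so result = 1
((C -> C) -> (B -> B)): 1 ≤ 1, so result = 1
(C | C) = max(0.35, 0.35) = 0.35
((C | C) & C) = min(0.35, 0.35) = 0.35
~((C | C) & C): Gödel ¬ of 0.35 = 0 (operand ≠ 0)
(A | ~((C | C) & C)) = max(0.66, 0) = 0.66
(((C -> C) -> (B -> B)) & (A | ~((C | C) & C))) = min(1, 0.66) = 0.66
((((C -> C) -> (B -> B)) & (A | ~((C | C) & C))) | B) = max(0.66, 0.62) = 0.66

0.66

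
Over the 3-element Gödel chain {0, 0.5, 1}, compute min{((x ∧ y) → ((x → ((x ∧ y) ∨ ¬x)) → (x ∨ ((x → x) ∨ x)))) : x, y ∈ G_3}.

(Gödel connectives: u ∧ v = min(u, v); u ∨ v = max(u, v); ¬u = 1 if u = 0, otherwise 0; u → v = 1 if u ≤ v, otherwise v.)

1.00

Every assignment gives 1. For instance at x = 0, y = 0:
  (x ∧ y) = min(0, 0) = 0
  (x ∧ y) = min(0, 0) = 0
  ¬x: Gödel ¬ of 0 = 1 (operand is 0)
  ((x ∧ y) ∨ ¬x) = max(0, 1) = 1
  (x → ((x ∧ y) ∨ ¬x)): 0 ≤ 1, so result = 1
  (x → x): 0 ≤ 0, so result = 1
  ((x → x) ∨ x) = max(1, 0) = 1
  (x ∨ ((x → x) ∨ x)) = max(0, 1) = 1
  ((x → ((x ∧ y) ∨ ¬x)) → (x ∨ ((x → x) ∨ x))): 1 ≤ 1, so result = 1
  ((x ∧ y) → ((x → ((x ∧ y) ∨ ¬x)) → (x ∨ ((x → x) ∨ x)))): 0 ≤ 1, so result = 1
All 9 assignments give value 1 — the formula is a G_3-tautology.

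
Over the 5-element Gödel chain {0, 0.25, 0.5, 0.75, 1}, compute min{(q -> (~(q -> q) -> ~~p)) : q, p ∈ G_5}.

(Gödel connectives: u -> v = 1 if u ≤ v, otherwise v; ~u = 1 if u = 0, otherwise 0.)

Every assignment gives 1. For instance at q = 0, p = 0:
  (q -> q): 0 ≤ 0, so result = 1
  ~(q -> q): Gödel ¬ of 1 = 0 (operand ≠ 0)
  ~p: Gödel ¬ of 0 = 1 (operand is 0)
  ~~p: Gödel ¬ of 1 = 0 (operand ≠ 0)
  (~(q -> q) -> ~~p): 0 ≤ 0, so result = 1
  (q -> (~(q -> q) -> ~~p)): 0 ≤ 1, so result = 1
All 25 assignments give value 1 — the formula is a G_5-tautology.

1.00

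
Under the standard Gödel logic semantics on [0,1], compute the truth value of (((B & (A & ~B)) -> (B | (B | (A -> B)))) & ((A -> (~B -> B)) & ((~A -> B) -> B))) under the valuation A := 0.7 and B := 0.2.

0.20

~B: Gödel ¬ of 0.2 = 0 (operand ≠ 0)
(A & ~B) = min(0.7, 0) = 0
(B & (A & ~B)) = min(0.2, 0) = 0
(A -> B): 0.7 > 0.2, so result = 0.2
(B | (A -> B)) = max(0.2, 0.2) = 0.2
(B | (B | (A -> B))) = max(0.2, 0.2) = 0.2
((B & (A & ~B)) -> (B | (B | (A -> B)))): 0 ≤ 0.2, so result = 1
~B: Gödel ¬ of 0.2 = 0 (operand ≠ 0)
(~B -> B): 0 ≤ 0.2, so result = 1
(A -> (~B -> B)): 0.7 ≤ 1, so result = 1
~A: Gödel ¬ of 0.7 = 0 (operand ≠ 0)
(~A -> B): 0 ≤ 0.2, so result = 1
((~A -> B) -> B): 1 > 0.2, so result = 0.2
((A -> (~B -> B)) & ((~A -> B) -> B)) = min(1, 0.2) = 0.2
(((B & (A & ~B)) -> (B | (B | (A -> B)))) & ((A -> (~B -> B)) & ((~A -> B) -> B))) = min(1, 0.2) = 0.2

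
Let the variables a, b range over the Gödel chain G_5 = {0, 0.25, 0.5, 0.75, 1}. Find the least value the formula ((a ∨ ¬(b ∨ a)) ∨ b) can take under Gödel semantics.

The minimum is attained at a = 0, b = 0.25:
  (b ∨ a) = max(0.25, 0) = 0.25
  ¬(b ∨ a): Gödel ¬ of 0.25 = 0 (operand ≠ 0)
  (a ∨ ¬(b ∨ a)) = max(0, 0) = 0
  ((a ∨ ¬(b ∨ a)) ∨ b) = max(0, 0.25) = 0.25
Checking all 25 assignments confirms none give a value below 0.25.

0.25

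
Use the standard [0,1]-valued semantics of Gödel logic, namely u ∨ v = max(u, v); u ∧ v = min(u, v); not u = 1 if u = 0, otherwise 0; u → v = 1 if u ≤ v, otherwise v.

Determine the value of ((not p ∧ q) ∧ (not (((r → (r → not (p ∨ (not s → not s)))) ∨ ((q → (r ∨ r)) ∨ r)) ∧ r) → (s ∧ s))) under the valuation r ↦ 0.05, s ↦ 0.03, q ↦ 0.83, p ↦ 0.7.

0.00

not p: Gödel ¬ of 0.7 = 0 (operand ≠ 0)
(not p ∧ q) = min(0, 0.83) = 0
not s: Gödel ¬ of 0.03 = 0 (operand ≠ 0)
not s: Gödel ¬ of 0.03 = 0 (operand ≠ 0)
(not s → not s): 0 ≤ 0, so result = 1
(p ∨ (not s → not s)) = max(0.7, 1) = 1
not (p ∨ (not s → not s)): Gödel ¬ of 1 = 0 (operand ≠ 0)
(r → not (p ∨ (not s → not s))): 0.05 > 0, so result = 0
(r → (r → not (p ∨ (not s → not s)))): 0.05 > 0, so result = 0
(r ∨ r) = max(0.05, 0.05) = 0.05
(q → (r ∨ r)): 0.83 > 0.05, so result = 0.05
((q → (r ∨ r)) ∨ r) = max(0.05, 0.05) = 0.05
((r → (r → not (p ∨ (not s → not s)))) ∨ ((q → (r ∨ r)) ∨ r)) = max(0, 0.05) = 0.05
(((r → (r → not (p ∨ (not s → not s)))) ∨ ((q → (r ∨ r)) ∨ r)) ∧ r) = min(0.05, 0.05) = 0.05
not (((r → (r → not (p ∨ (not s → not s)))) ∨ ((q → (r ∨ r)) ∨ r)) ∧ r): Gödel ¬ of 0.05 = 0 (operand ≠ 0)
(s ∧ s) = min(0.03, 0.03) = 0.03
(not (((r → (r → not (p ∨ (not s → not s)))) ∨ ((q → (r ∨ r)) ∨ r)) ∧ r) → (s ∧ s)): 0 ≤ 0.03, so result = 1
((not p ∧ q) ∧ (not (((r → (r → not (p ∨ (not s → not s)))) ∨ ((q → (r ∨ r)) ∨ r)) ∧ r) → (s ∧ s))) = min(0, 1) = 0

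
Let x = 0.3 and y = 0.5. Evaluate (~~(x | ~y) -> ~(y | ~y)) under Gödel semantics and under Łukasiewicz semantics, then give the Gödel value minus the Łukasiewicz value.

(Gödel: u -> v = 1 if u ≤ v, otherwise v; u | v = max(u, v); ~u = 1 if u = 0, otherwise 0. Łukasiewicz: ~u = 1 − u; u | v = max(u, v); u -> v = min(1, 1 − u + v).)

-1.00

Gödel evaluation:
  ~y: Gödel ¬ of 0.5 = 0 (operand ≠ 0)
  (x | ~y) = max(0.3, 0) = 0.3
  ~(x | ~y): Gödel ¬ of 0.3 = 0 (operand ≠ 0)
  ~~(x | ~y): Gödel ¬ of 0 = 1 (operand is 0)
  ~y: Gödel ¬ of 0.5 = 0 (operand ≠ 0)
  (y | ~y) = max(0.5, 0) = 0.5
  ~(y | ~y): Gödel ¬ of 0.5 = 0 (operand ≠ 0)
  (~~(x | ~y) -> ~(y | ~y)): 1 > 0, so result = 0
  Gödel value = 0
Łukasiewicz evaluation:
  ~y: Łukasiewicz ¬ gives 1 − 0.5 = 0.5
  (x | ~y) = max(0.3, 0.5) = 0.5
  ~(x | ~y): Łukasiewicz ¬ gives 1 − 0.5 = 0.5
  ~~(x | ~y): Łukasiewicz ¬ gives 1 − 0.5 = 0.5
  ~y: Łukasiewicz ¬ gives 1 − 0.5 = 0.5
  (y | ~y) = max(0.5, 0.5) = 0.5
  ~(y | ~y): Łukasiewicz ¬ gives 1 − 0.5 = 0.5
  (~~(x | ~y) -> ~(y | ~y)): min(1, 1 − 0.5 + 0.5) = 1
  Łukasiewicz value = 1
Difference: 0 − 1 = -1.00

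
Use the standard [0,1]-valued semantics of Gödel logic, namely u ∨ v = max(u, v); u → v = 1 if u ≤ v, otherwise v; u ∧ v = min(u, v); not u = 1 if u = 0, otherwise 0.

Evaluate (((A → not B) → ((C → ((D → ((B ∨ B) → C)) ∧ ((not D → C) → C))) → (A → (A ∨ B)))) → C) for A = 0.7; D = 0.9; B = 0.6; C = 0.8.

not B: Gödel ¬ of 0.6 = 0 (operand ≠ 0)
(A → not B): 0.7 > 0, so result = 0
(B ∨ B) = max(0.6, 0.6) = 0.6
((B ∨ B) → C): 0.6 ≤ 0.8, so result = 1
(D → ((B ∨ B) → C)): 0.9 ≤ 1, so result = 1
not D: Gödel ¬ of 0.9 = 0 (operand ≠ 0)
(not D → C): 0 ≤ 0.8, so result = 1
((not D → C) → C): 1 > 0.8, so result = 0.8
((D → ((B ∨ B) → C)) ∧ ((not D → C) → C)) = min(1, 0.8) = 0.8
(C → ((D → ((B ∨ B) → C)) ∧ ((not D → C) → C))): 0.8 ≤ 0.8, so result = 1
(A ∨ B) = max(0.7, 0.6) = 0.7
(A → (A ∨ B)): 0.7 ≤ 0.7, so result = 1
((C → ((D → ((B ∨ B) → C)) ∧ ((not D → C) → C))) → (A → (A ∨ B))): 1 ≤ 1, so result = 1
((A → not B) → ((C → ((D → ((B ∨ B) → C)) ∧ ((not D → C) → C))) → (A → (A ∨ B)))): 0 ≤ 1, so result = 1
(((A → not B) → ((C → ((D → ((B ∨ B) → C)) ∧ ((not D → C) → C))) → (A → (A ∨ B)))) → C): 1 > 0.8, so result = 0.8

0.80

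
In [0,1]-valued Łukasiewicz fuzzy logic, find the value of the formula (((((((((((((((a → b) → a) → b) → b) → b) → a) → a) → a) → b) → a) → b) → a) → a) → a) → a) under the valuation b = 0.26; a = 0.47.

(a → b): min(1, 1 − 0.47 + 0.26) = 0.79
((a → b) → a): min(1, 1 − 0.79 + 0.47) = 0.68
(((a → b) → a) → b): min(1, 1 − 0.68 + 0.26) = 0.58
((((a → b) → a) → b) → b): min(1, 1 − 0.58 + 0.26) = 0.68
(((((a → b) → a) → b) → b) → b): min(1, 1 − 0.68 + 0.26) = 0.58
((((((a → b) → a) → b) → b) → b) → a): min(1, 1 − 0.58 + 0.47) = 0.89
(((((((a → b) → a) → b) → b) → b) → a) → a): min(1, 1 − 0.89 + 0.47) = 0.58
((((((((a → b) → a) → b) → b) → b) → a) → a) → a): min(1, 1 − 0.58 + 0.47) = 0.89
(((((((((a → b) → a) → b) → b) → b) → a) → a) → a) → b): min(1, 1 − 0.89 + 0.26) = 0.37
((((((((((a → b) → a) → b) → b) → b) → a) → a) → a) → b) → a): min(1, 1 − 0.37 + 0.47) = 1
(((((((((((a → b) → a) → b) → b) → b) → a) → a) → a) → b) → a) → b): min(1, 1 − 1 + 0.26) = 0.26
((((((((((((a → b) → a) → b) → b) → b) → a) → a) → a) → b) → a) → b) → a): min(1, 1 − 0.26 + 0.47) = 1
(((((((((((((a → b) → a) → b) → b) → b) → a) → a) → a) → b) → a) → b) → a) → a): min(1, 1 − 1 + 0.47) = 0.47
((((((((((((((a → b) → a) → b) → b) → b) → a) → a) → a) → b) → a) → b) → a) → a) → a): min(1, 1 − 0.47 + 0.47) = 1
(((((((((((((((a → b) → a) → b) → b) → b) → a) → a) → a) → b) → a) → b) → a) → a) → a) → a): min(1, 1 − 1 + 0.47) = 0.47

0.47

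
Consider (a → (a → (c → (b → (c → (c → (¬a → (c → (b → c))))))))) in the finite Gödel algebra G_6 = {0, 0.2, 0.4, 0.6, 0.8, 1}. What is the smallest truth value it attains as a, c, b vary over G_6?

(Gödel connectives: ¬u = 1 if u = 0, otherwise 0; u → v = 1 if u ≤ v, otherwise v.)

1.00

Every assignment gives 1. For instance at a = 0, c = 0, b = 0:
  ¬a: Gödel ¬ of 0 = 1 (operand is 0)
  (b → c): 0 ≤ 0, so result = 1
  (c → (b → c)): 0 ≤ 1, so result = 1
  (¬a → (c → (b → c))): 1 ≤ 1, so result = 1
  (c → (¬a → (c → (b → c)))): 0 ≤ 1, so result = 1
  (c → (c → (¬a → (c → (b → c))))): 0 ≤ 1, so result = 1
  (b → (c → (c → (¬a → (c → (b → c)))))): 0 ≤ 1, so result = 1
  (c → (b → (c → (c → (¬a → (c → (b → c))))))): 0 ≤ 1, so result = 1
  (a → (c → (b → (c → (c → (¬a → (c → (b → c)))))))): 0 ≤ 1, so result = 1
  (a → (a → (c → (b → (c → (c → (¬a → (c → (b → c))))))))): 0 ≤ 1, so result = 1
All 216 assignments give value 1 — the formula is a G_6-tautology.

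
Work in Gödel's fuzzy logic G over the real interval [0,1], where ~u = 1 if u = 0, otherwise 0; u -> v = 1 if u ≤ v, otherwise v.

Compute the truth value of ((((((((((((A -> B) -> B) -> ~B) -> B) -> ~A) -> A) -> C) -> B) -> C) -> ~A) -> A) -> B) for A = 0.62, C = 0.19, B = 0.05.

(A -> B): 0.62 > 0.05, so result = 0.05
((A -> B) -> B): 0.05 ≤ 0.05, so result = 1
~B: Gödel ¬ of 0.05 = 0 (operand ≠ 0)
(((A -> B) -> B) -> ~B): 1 > 0, so result = 0
((((A -> B) -> B) -> ~B) -> B): 0 ≤ 0.05, so result = 1
~A: Gödel ¬ of 0.62 = 0 (operand ≠ 0)
(((((A -> B) -> B) -> ~B) -> B) -> ~A): 1 > 0, so result = 0
((((((A -> B) -> B) -> ~B) -> B) -> ~A) -> A): 0 ≤ 0.62, so result = 1
(((((((A -> B) -> B) -> ~B) -> B) -> ~A) -> A) -> C): 1 > 0.19, so result = 0.19
((((((((A -> B) -> B) -> ~B) -> B) -> ~A) -> A) -> C) -> B): 0.19 > 0.05, so result = 0.05
(((((((((A -> B) -> B) -> ~B) -> B) -> ~A) -> A) -> C) -> B) -> C): 0.05 ≤ 0.19, so result = 1
~A: Gödel ¬ of 0.62 = 0 (operand ≠ 0)
((((((((((A -> B) -> B) -> ~B) -> B) -> ~A) -> A) -> C) -> B) -> C) -> ~A): 1 > 0, so result = 0
(((((((((((A -> B) -> B) -> ~B) -> B) -> ~A) -> A) -> C) -> B) -> C) -> ~A) -> A): 0 ≤ 0.62, so result = 1
((((((((((((A -> B) -> B) -> ~B) -> B) -> ~A) -> A) -> C) -> B) -> C) -> ~A) -> A) -> B): 1 > 0.05, so result = 0.05

0.05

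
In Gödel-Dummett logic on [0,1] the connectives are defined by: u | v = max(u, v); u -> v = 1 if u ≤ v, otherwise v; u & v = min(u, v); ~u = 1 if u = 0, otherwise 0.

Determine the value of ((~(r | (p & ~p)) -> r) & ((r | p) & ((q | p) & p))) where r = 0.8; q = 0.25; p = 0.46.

0.46

~p: Gödel ¬ of 0.46 = 0 (operand ≠ 0)
(p & ~p) = min(0.46, 0) = 0
(r | (p & ~p)) = max(0.8, 0) = 0.8
~(r | (p & ~p)): Gödel ¬ of 0.8 = 0 (operand ≠ 0)
(~(r | (p & ~p)) -> r): 0 ≤ 0.8, so result = 1
(r | p) = max(0.8, 0.46) = 0.8
(q | p) = max(0.25, 0.46) = 0.46
((q | p) & p) = min(0.46, 0.46) = 0.46
((r | p) & ((q | p) & p)) = min(0.8, 0.46) = 0.46
((~(r | (p & ~p)) -> r) & ((r | p) & ((q | p) & p))) = min(1, 0.46) = 0.46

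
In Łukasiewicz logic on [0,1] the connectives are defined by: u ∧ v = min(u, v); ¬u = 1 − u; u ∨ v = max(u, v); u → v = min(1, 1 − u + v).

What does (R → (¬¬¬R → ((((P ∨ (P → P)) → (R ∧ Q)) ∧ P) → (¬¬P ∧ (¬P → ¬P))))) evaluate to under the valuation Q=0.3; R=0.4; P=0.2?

1.00

¬R: Łukasiewicz ¬ gives 1 − 0.4 = 0.6
¬¬R: Łukasiewicz ¬ gives 1 − 0.6 = 0.4
¬¬¬R: Łukasiewicz ¬ gives 1 − 0.4 = 0.6
(P → P): min(1, 1 − 0.2 + 0.2) = 1
(P ∨ (P → P)) = max(0.2, 1) = 1
(R ∧ Q) = min(0.4, 0.3) = 0.3
((P ∨ (P → P)) → (R ∧ Q)): min(1, 1 − 1 + 0.3) = 0.3
(((P ∨ (P → P)) → (R ∧ Q)) ∧ P) = min(0.3, 0.2) = 0.2
¬P: Łukasiewicz ¬ gives 1 − 0.2 = 0.8
¬¬P: Łukasiewicz ¬ gives 1 − 0.8 = 0.2
¬P: Łukasiewicz ¬ gives 1 − 0.2 = 0.8
¬P: Łukasiewicz ¬ gives 1 − 0.2 = 0.8
(¬P → ¬P): min(1, 1 − 0.8 + 0.8) = 1
(¬¬P ∧ (¬P → ¬P)) = min(0.2, 1) = 0.2
((((P ∨ (P → P)) → (R ∧ Q)) ∧ P) → (¬¬P ∧ (¬P → ¬P))): min(1, 1 − 0.2 + 0.2) = 1
(¬¬¬R → ((((P ∨ (P → P)) → (R ∧ Q)) ∧ P) → (¬¬P ∧ (¬P → ¬P)))): min(1, 1 − 0.6 + 1) = 1
(R → (¬¬¬R → ((((P ∨ (P → P)) → (R ∧ Q)) ∧ P) → (¬¬P ∧ (¬P → ¬P))))): min(1, 1 − 0.4 + 1) = 1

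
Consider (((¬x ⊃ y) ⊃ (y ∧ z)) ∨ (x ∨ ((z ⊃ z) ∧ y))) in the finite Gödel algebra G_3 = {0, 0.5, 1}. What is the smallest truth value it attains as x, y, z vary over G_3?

The minimum is attained at x = 0, y = 0.5, z = 0:
  ¬x: Gödel ¬ of 0 = 1 (operand is 0)
  (¬x ⊃ y): 1 > 0.5, so result = 0.5
  (y ∧ z) = min(0.5, 0) = 0
  ((¬x ⊃ y) ⊃ (y ∧ z)): 0.5 > 0, so result = 0
  (z ⊃ z): 0 ≤ 0, so result = 1
  ((z ⊃ z) ∧ y) = min(1, 0.5) = 0.5
  (x ∨ ((z ⊃ z) ∧ y)) = max(0, 0.5) = 0.5
  (((¬x ⊃ y) ⊃ (y ∧ z)) ∨ (x ∨ ((z ⊃ z) ∧ y))) = max(0, 0.5) = 0.5
Checking all 27 assignments confirms none give a value below 0.50.

0.50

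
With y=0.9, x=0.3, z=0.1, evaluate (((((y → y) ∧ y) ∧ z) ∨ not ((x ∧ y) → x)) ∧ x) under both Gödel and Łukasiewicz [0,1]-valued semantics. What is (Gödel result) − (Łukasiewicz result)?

Gödel evaluation:
  (y → y): 0.9 ≤ 0.9, so result = 1
  ((y → y) ∧ y) = min(1, 0.9) = 0.9
  (((y → y) ∧ y) ∧ z) = min(0.9, 0.1) = 0.1
  (x ∧ y) = min(0.3, 0.9) = 0.3
  ((x ∧ y) → x): 0.3 ≤ 0.3, so result = 1
  not ((x ∧ y) → x): Gödel ¬ of 1 = 0 (operand ≠ 0)
  ((((y → y) ∧ y) ∧ z) ∨ not ((x ∧ y) → x)) = max(0.1, 0) = 0.1
  (((((y → y) ∧ y) ∧ z) ∨ not ((x ∧ y) → x)) ∧ x) = min(0.1, 0.3) = 0.1
  Gödel value = 0.1
Łukasiewicz evaluation:
  (y → y): min(1, 1 − 0.9 + 0.9) = 1
  ((y → y) ∧ y) = min(1, 0.9) = 0.9
  (((y → y) ∧ y) ∧ z) = min(0.9, 0.1) = 0.1
  (x ∧ y) = min(0.3, 0.9) = 0.3
  ((x ∧ y) → x): min(1, 1 − 0.3 + 0.3) = 1
  not ((x ∧ y) → x): Łukasiewicz ¬ gives 1 − 1 = 0
  ((((y → y) ∧ y) ∧ z) ∨ not ((x ∧ y) → x)) = max(0.1, 0) = 0.1
  (((((y → y) ∧ y) ∧ z) ∨ not ((x ∧ y) → x)) ∧ x) = min(0.1, 0.3) = 0.1
  Łukasiewicz value = 0.1
Difference: 0.1 − 0.1 = 0.00

0.00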